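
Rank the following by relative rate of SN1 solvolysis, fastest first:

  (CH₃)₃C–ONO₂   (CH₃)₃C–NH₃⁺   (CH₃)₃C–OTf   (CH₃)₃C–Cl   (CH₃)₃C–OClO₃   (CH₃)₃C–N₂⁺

Same R in every case — rank the leaving groups.
Rank by basicity of the departing species: weakest base leaves most easily.
(CH₃)₃C–N₂⁺ loses N₂: no meaningful conjugate acid; N₂ departs as an exceptionally stable neutral molecule
(CH₃)₃C–OTf loses OTf⁻: pKₐ(CF₃SO₃H (triflic acid)) ≈ -14
(CH₃)₃C–OClO₃ loses ClO₄⁻: pKₐ(HClO₄) ≈ -10
(CH₃)₃C–Cl loses Cl⁻: pKₐ(HCl) ≈ -7
(CH₃)₃C–ONO₂ loses NO₃⁻: pKₐ(HNO₃) ≈ -1.3
(CH₃)₃C–NH₃⁺ loses NH₃: pKₐ(NH₄⁺) ≈ 9.2

(CH₃)₃C–N₂⁺ > (CH₃)₃C–OTf > (CH₃)₃C–OClO₃ > (CH₃)₃C–Cl > (CH₃)₃C–ONO₂ > (CH₃)₃C–NH₃⁺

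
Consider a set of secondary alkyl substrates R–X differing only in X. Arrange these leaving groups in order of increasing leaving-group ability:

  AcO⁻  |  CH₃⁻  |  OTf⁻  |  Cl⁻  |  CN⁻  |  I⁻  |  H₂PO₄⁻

CH₃⁻ < CN⁻ < AcO⁻ < H₂PO₄⁻ < Cl⁻ < I⁻ < OTf⁻

A good leaving group is a weak base: the lower the pKₐ of its conjugate acid, the more readily it departs.
OTf⁻: pKₐ(CF₃SO₃H (triflic acid)) ≈ -14
I⁻: pKₐ(HI) ≈ -10
Cl⁻: pKₐ(HCl) ≈ -7
H₂PO₄⁻: pKₐ(H₃PO₄) ≈ 2.1
AcO⁻: pKₐ(CH₃COOH) ≈ 4.8
CN⁻: pKₐ(HCN) ≈ 9.2
CH₃⁻: pKₐ(CH₄) ≈ 48
Listed from poorest to best leaving group as asked.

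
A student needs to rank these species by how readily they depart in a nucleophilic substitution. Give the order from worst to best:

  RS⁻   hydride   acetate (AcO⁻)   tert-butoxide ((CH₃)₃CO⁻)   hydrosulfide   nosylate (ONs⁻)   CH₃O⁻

nosylate (ONs⁻): pKₐ(p-O₂NC₆H₄SO₃H) ≈ -3.5 — p-nitro group further stabilises the sulfonate
acetate (AcO⁻): pKₐ(CH₃COOH) ≈ 4.8 — resonance-stabilised but still a weak base
hydrosulfide: pKₐ(H₂S) ≈ 7
RS⁻: pKₐ(RSH (a thiol)) ≈ 10.5 — moderately basic; rarely leaves without activation
CH₃O⁻: pKₐ(CH₃OH) ≈ 15.5
tert-butoxide ((CH₃)₃CO⁻): pKₐ(t-BuOH) ≈ 18
hydride: pKₐ(H₂) ≈ 36
Listed from poorest to best leaving group as asked.

hydride < tert-butoxide ((CH₃)₃CO⁻) < CH₃O⁻ < RS⁻ < hydrosulfide < acetate (AcO⁻) < nosylate (ONs⁻)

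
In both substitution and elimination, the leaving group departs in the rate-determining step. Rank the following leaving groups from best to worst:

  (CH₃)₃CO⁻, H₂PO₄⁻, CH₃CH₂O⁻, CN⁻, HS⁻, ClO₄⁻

ClO₄⁻: pKₐ(HClO₄) ≈ -10
H₂PO₄⁻: pKₐ(H₃PO₄) ≈ 2.1
HS⁻: pKₐ(H₂S) ≈ 7
CN⁻: pKₐ(HCN) ≈ 9.2
CH₃CH₂O⁻: pKₐ(CH₃CH₂OH) ≈ 16
(CH₃)₃CO⁻: pKₐ(t-BuOH) ≈ 18

ClO₄⁻ > H₂PO₄⁻ > HS⁻ > CN⁻ > CH₃CH₂O⁻ > (CH₃)₃CO⁻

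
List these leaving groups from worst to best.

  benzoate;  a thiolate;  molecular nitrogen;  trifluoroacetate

Leaving-group ability tracks the stability of the departed species; conjugate-acid pKₐ is the usual yardstick (lower pKₐ → better LG).
molecular nitrogen: no meaningful conjugate acid; N₂ departs as an exceptionally stable neutral molecule
trifluoroacetate: pKₐ(CF₃COOH) ≈ 0.2 — strongly electron-withdrawing CF₃ stabilises the carboxylate
benzoate: pKₐ(C₆H₅COOH) ≈ 4.2
a thiolate: pKₐ(RSH (a thiol)) ≈ 10.5 — moderately basic; rarely leaves without activation
Reversing gives the worst-to-best order requested.

a thiolate < benzoate < trifluoroacetate < molecular nitrogen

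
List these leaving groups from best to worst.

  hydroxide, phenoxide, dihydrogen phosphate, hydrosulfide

A good leaving group is a weak base: the lower the pKₐ of its conjugate acid, the more readily it departs.
dihydrogen phosphate: pKₐ(H₃PO₄) ≈ 2.1
hydrosulfide: pKₐ(H₂S) ≈ 7 — larger and more polarisable than the oxygen analogue
phenoxide: pKₐ(C₆H₅OH (phenol)) ≈ 10 — resonance into the ring helps, but still a poor LG
hydroxide: pKₐ(H₂O) ≈ 15.7 — strong base; essentially never leaves without prior activation

dihydrogen phosphate > hydrosulfide > phenoxide > hydroxide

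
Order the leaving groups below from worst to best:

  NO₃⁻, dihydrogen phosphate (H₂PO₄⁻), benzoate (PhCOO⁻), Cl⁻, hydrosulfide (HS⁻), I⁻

hydrosulfide (HS⁻) < benzoate (PhCOO⁻) < dihydrogen phosphate (H₂PO₄⁻) < NO₃⁻ < Cl⁻ < I⁻

The more stable X⁻ (or X) is on its own — i.e. the weaker a base it is — the better a leaving group it makes.
I⁻: pKₐ(HI) ≈ -10 — large, highly polarisable; very weak base
Cl⁻: pKₐ(HCl) ≈ -7
NO₃⁻: pKₐ(HNO₃) ≈ -1.3
dihydrogen phosphate (H₂PO₄⁻): pKₐ(H₃PO₄) ≈ 2.1
benzoate (PhCOO⁻): pKₐ(C₆H₅COOH) ≈ 4.2 — aryl carboxylate
hydrosulfide (HS⁻): pKₐ(H₂S) ≈ 7 — larger and more polarisable than the oxygen analogue
Reversing gives the worst-to-best order requested.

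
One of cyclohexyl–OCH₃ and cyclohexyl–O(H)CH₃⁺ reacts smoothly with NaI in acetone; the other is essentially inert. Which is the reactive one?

cyclohexyl–O(H)CH₃⁺

From cyclohexyl–OCH₃ the departing group would be CH₃O⁻ (pKₐ(CH₃OH) ≈ 15.5). Strong base; alkoxides do not leave unassisted.
From cyclohexyl–O(H)CH₃⁺ the leaving group is R'OH (pKₐ(R'OH₂⁺) ≈ -2.4). Neutral; leaves from a protonated ether (an oxonium ion, R–O(H)R'⁺).
(In practice cyclohexyl–O(H)CH₃⁺ is made from cyclohexyl–OCH₃ by protonation with concentrated HI, allowing neutral methanol, rather than methoxide, to depart.)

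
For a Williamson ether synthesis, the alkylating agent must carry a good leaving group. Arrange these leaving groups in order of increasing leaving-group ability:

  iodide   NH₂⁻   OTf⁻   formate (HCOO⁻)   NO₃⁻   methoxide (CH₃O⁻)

OTf⁻: pKₐ(CF₃SO₃H (triflic acid)) ≈ -14
iodide: pKₐ(HI) ≈ -10
NO₃⁻: pKₐ(HNO₃) ≈ -1.3
formate (HCOO⁻): pKₐ(HCOOH) ≈ 3.8
methoxide (CH₃O⁻): pKₐ(CH₃OH) ≈ 15.5
NH₂⁻: pKₐ(NH₃) ≈ 38
The question asks for worst first, so the sequence is read in increasing leaving-group ability.

NH₂⁻ < methoxide (CH₃O⁻) < formate (HCOO⁻) < NO₃⁻ < iodide < OTf⁻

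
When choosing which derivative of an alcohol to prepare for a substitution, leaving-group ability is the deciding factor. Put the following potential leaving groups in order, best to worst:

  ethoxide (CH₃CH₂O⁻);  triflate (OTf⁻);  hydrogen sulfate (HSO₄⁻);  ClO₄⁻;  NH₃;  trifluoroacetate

triflate (OTf⁻) > ClO₄⁻ > hydrogen sulfate (HSO₄⁻) > trifluoroacetate > NH₃ > ethoxide (CH₃CH₂O⁻)

Leaving-group ability tracks the stability of the departed species; conjugate-acid pKₐ is the usual yardstick (lower pKₐ → better LG).
triflate (OTf⁻): pKₐ(CF₃SO₃H (triflic acid)) ≈ -14
ClO₄⁻: pKₐ(HClO₄) ≈ -10
hydrogen sulfate (HSO₄⁻): pKₐ(H₂SO₄) ≈ -3
trifluoroacetate: pKₐ(CF₃COOH) ≈ 0.2
NH₃: pKₐ(NH₄⁺) ≈ 9.2
ethoxide (CH₃CH₂O⁻): pKₐ(CH₃CH₂OH) ≈ 16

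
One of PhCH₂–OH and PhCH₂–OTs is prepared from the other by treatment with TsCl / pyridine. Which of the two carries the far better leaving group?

PhCH₂–OTs

From PhCH₂–OH the departing group would be OH⁻ (pKₐ(H₂O) ≈ 15.7). Strong base; essentially never leaves without prior activation.
From PhCH₂–OTs the leaving group is OTs⁻ (pKₐ(p-CH₃C₆H₄SO₃H (TsOH)) ≈ -2.8). Resonance-delocalised arenesulfonate.
Treatment with TsCl / pyridine works by converting the hydroxyl into a tosylate, making PhCH₂–OTs enormously more reactive.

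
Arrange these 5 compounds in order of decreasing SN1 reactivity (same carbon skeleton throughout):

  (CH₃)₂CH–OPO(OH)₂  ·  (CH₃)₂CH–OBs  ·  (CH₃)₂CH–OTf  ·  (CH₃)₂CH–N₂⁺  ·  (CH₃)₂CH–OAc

Same R in every case — rank the leaving groups.
A good leaving group is a weak base: the lower the pKₐ of its conjugate acid, the more readily it departs.
(CH₃)₂CH–N₂⁺ loses N₂: no meaningful conjugate acid; N₂ departs as an exceptionally stable neutral molecule
(CH₃)₂CH–OTf loses OTf⁻: pKₐ(CF₃SO₃H (triflic acid)) ≈ -14
(CH₃)₂CH–OBs loses OBs⁻: pKₐ(p-BrC₆H₄SO₃H) ≈ -2.8
(CH₃)₂CH–OPO(OH)₂ loses H₂PO₄⁻: pKₐ(H₃PO₄) ≈ 2.1
(CH₃)₂CH–OAc loses AcO⁻: pKₐ(CH₃COOH) ≈ 4.8

(CH₃)₂CH–N₂⁺ > (CH₃)₂CH–OTf > (CH₃)₂CH–OBs > (CH₃)₂CH–OPO(OH)₂ > (CH₃)₂CH–OAc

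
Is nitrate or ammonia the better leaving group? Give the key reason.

nitrate

nitrate is the better leaving group.
pKₐ(HNO₃) ≈ -1.3 versus pKₐ(NH₄⁺) ≈ 9.2: nitrate is the much weaker base.
Resonance-delocalised over three oxygens.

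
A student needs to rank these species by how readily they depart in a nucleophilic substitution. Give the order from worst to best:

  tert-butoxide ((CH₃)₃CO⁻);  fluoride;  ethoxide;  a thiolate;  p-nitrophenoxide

tert-butoxide ((CH₃)₃CO⁻) < ethoxide < a thiolate < p-nitrophenoxide < fluoride

Rank by basicity of the departing species: weakest base leaves most easily.
fluoride: pKₐ(HF) ≈ 3.2 — small and strongly basic; the poor halide leaving group
p-nitrophenoxide: pKₐ(p-nitrophenol) ≈ 7.2 — nitro group delocalises the charge; the classic chromogenic LG
a thiolate: pKₐ(RSH (a thiol)) ≈ 10.5
ethoxide: pKₐ(CH₃CH₂OH) ≈ 16 — strong base; alkoxides do not leave unassisted
tert-butoxide ((CH₃)₃CO⁻): pKₐ(t-BuOH) ≈ 18 — bulky, strongly basic alkoxide
The question asks for worst first, so the sequence is read in increasing leaving-group ability.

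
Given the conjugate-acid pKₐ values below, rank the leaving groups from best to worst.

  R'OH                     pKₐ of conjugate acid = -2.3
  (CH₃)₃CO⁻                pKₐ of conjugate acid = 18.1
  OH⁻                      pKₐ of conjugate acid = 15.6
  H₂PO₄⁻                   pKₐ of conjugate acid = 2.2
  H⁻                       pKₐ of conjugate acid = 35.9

Lower conjugate-acid pKₐ ⇒ weaker base ⇒ better leaving group.
Sorting by the given values: R'OH (-2.3), H₂PO₄⁻ (2.2), OH⁻ (15.6), (CH₃)₃CO⁻ (18.1), H⁻ (35.9).

R'OH > H₂PO₄⁻ > OH⁻ > (CH₃)₃CO⁻ > H⁻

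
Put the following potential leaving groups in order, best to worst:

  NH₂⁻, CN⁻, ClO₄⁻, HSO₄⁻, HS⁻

Leaving-group ability tracks the stability of the departed species; conjugate-acid pKₐ is the usual yardstick (lower pKₐ → better LG).
ClO₄⁻: pKₐ(HClO₄) ≈ -10
HSO₄⁻: pKₐ(H₂SO₄) ≈ -3
HS⁻: pKₐ(H₂S) ≈ 7
CN⁻: pKₐ(HCN) ≈ 9.2
NH₂⁻: pKₐ(NH₃) ≈ 38

ClO₄⁻ > HSO₄⁻ > HS⁻ > CN⁻ > NH₂⁻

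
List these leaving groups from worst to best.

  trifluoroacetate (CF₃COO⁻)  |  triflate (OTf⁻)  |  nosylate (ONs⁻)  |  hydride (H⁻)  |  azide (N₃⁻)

Leaving-group ability tracks the stability of the departed species; conjugate-acid pKₐ is the usual yardstick (lower pKₐ → better LG).
triflate (OTf⁻): pKₐ(CF₃SO₃H (triflic acid)) ≈ -14
nosylate (ONs⁻): pKₐ(p-O₂NC₆H₄SO₃H) ≈ -3.5
trifluoroacetate (CF₃COO⁻): pKₐ(CF₃COOH) ≈ 0.2 — strongly electron-withdrawing CF₃ stabilises the carboxylate
azide (N₃⁻): pKₐ(HN₃) ≈ 4.7 — linear, resonance-stabilised
hydride (H⁻): pKₐ(H₂) ≈ 36 — extremely strong base; leaves only in special hydride-transfer contexts
Listed from poorest to best leaving group as asked.

hydride (H⁻) < azide (N₃⁻) < trifluoroacetate (CF₃COO⁻) < nosylate (ONs⁻) < triflate (OTf⁻)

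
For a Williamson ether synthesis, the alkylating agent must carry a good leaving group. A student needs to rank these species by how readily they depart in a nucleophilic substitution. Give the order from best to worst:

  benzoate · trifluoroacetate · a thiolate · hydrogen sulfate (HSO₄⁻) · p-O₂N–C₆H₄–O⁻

hydrogen sulfate (HSO₄⁻) > trifluoroacetate > benzoate > p-O₂N–C₆H₄–O⁻ > a thiolate

Rank by basicity of the departing species: weakest base leaves most easily.
hydrogen sulfate (HSO₄⁻): pKₐ(H₂SO₄) ≈ -3
trifluoroacetate: pKₐ(CF₃COOH) ≈ 0.2
benzoate: pKₐ(C₆H₅COOH) ≈ 4.2
p-O₂N–C₆H₄–O⁻: pKₐ(p-nitrophenol) ≈ 7.2
a thiolate: pKₐ(RSH (a thiol)) ≈ 10.5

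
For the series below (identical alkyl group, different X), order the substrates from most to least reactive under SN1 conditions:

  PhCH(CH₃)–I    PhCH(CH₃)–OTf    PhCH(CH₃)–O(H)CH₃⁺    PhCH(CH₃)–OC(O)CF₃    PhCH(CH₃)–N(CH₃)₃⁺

PhCH(CH₃)–OTf > PhCH(CH₃)–I > PhCH(CH₃)–O(H)CH₃⁺ > PhCH(CH₃)–OC(O)CF₃ > PhCH(CH₃)–N(CH₃)₃⁺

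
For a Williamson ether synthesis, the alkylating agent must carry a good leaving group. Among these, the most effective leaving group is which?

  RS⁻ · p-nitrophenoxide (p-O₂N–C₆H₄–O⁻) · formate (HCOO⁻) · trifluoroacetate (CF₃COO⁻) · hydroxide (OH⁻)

trifluoroacetate (CF₃COO⁻)

Leaving-group ability tracks the stability of the departed species; conjugate-acid pKₐ is the usual yardstick (lower pKₐ → better LG).
trifluoroacetate (CF₃COO⁻): pKₐ(CF₃COOH) ≈ 0.2
formate (HCOO⁻): pKₐ(HCOOH) ≈ 3.8
p-nitrophenoxide (p-O₂N–C₆H₄–O⁻): pKₐ(p-nitrophenol) ≈ 7.2
RS⁻: pKₐ(RSH (a thiol)) ≈ 10.5
hydroxide (OH⁻): pKₐ(H₂O) ≈ 15.7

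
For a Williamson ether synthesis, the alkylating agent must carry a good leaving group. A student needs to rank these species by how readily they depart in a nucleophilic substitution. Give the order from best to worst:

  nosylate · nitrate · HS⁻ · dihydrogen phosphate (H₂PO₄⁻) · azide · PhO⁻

nosylate > nitrate > dihydrogen phosphate (H₂PO₄⁻) > azide > HS⁻ > PhO⁻

Rank by basicity of the departing species: weakest base leaves most easily.
nosylate: pKₐ(p-O₂NC₆H₄SO₃H) ≈ -3.5
nitrate: pKₐ(HNO₃) ≈ -1.3
dihydrogen phosphate (H₂PO₄⁻): pKₐ(H₃PO₄) ≈ 2.1
azide: pKₐ(HN₃) ≈ 4.7
HS⁻: pKₐ(H₂S) ≈ 7
PhO⁻: pKₐ(C₆H₅OH (phenol)) ≈ 10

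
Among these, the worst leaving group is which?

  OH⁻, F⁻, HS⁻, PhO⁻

OH⁻

Leaving-group ability tracks the stability of the departed species; conjugate-acid pKₐ is the usual yardstick (lower pKₐ → better LG).
F⁻: pKₐ(HF) ≈ 3.2
HS⁻: pKₐ(H₂S) ≈ 7
PhO⁻: pKₐ(C₆H₅OH (phenol)) ≈ 10
OH⁻: pKₐ(H₂O) ≈ 15.7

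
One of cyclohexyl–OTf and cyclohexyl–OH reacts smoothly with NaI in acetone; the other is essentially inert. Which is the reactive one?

From cyclohexyl–OH the departing group would be OH⁻ (pKₐ(H₂O) ≈ 15.7). Strong base; essentially never leaves without prior activation.
From cyclohexyl–OTf the leaving group is OTf⁻ (pKₐ(CF₃SO₃H (triflic acid)) ≈ -14). Charge spread over three oxygens and a CF₃ group; the premier leaving group in synthesis.
(In practice cyclohexyl–OTf is made from cyclohexyl–OH by treatment with Tf₂O / 2,6-lutidine, converting the hydroxyl into a triflate.)

cyclohexyl–OTf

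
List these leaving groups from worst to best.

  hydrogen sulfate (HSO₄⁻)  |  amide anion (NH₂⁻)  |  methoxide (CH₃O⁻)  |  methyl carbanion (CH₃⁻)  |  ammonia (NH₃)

methyl carbanion (CH₃⁻) < amide anion (NH₂⁻) < methoxide (CH₃O⁻) < ammonia (NH₃) < hydrogen sulfate (HSO₄⁻)

hydrogen sulfate (HSO₄⁻): pKₐ(H₂SO₄) ≈ -3
ammonia (NH₃): pKₐ(NH₄⁺) ≈ 9.2
methoxide (CH₃O⁻): pKₐ(CH₃OH) ≈ 15.5
amide anion (NH₂⁻): pKₐ(NH₃) ≈ 38
methyl carbanion (CH₃⁻): pKₐ(CH₄) ≈ 48
Listed from poorest to best leaving group as asked.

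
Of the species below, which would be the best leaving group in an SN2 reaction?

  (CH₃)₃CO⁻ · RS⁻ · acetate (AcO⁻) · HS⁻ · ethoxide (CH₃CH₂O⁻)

acetate (AcO⁻)

acetate (AcO⁻): pKₐ(CH₃COOH) ≈ 4.8
HS⁻: pKₐ(H₂S) ≈ 7
RS⁻: pKₐ(RSH (a thiol)) ≈ 10.5
ethoxide (CH₃CH₂O⁻): pKₐ(CH₃CH₂OH) ≈ 16
(CH₃)₃CO⁻: pKₐ(t-BuOH) ≈ 18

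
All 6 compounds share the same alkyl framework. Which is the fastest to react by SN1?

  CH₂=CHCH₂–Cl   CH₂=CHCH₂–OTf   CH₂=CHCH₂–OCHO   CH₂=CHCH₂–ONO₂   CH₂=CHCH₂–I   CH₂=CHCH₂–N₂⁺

CH₂=CHCH₂–N₂⁺

Identical carbon frameworks mean the comparison reduces to leaving-group quality.
A good leaving group is a weak base: the lower the pKₐ of its conjugate acid, the more readily it departs.
CH₂=CHCH₂–N₂⁺ loses N₂: no meaningful conjugate acid; N₂ departs as an exceptionally stable neutral molecule
CH₂=CHCH₂–OTf loses OTf⁻: pKₐ(CF₃SO₃H (triflic acid)) ≈ -14
CH₂=CHCH₂–I loses I⁻: pKₐ(HI) ≈ -10
CH₂=CHCH₂–Cl loses Cl⁻: pKₐ(HCl) ≈ -7
CH₂=CHCH₂–ONO₂ loses NO₃⁻: pKₐ(HNO₃) ≈ -1.3
CH₂=CHCH₂–OCHO loses HCOO⁻: pKₐ(HCOOH) ≈ 3.8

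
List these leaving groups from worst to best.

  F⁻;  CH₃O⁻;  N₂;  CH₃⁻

N₂: no meaningful conjugate acid; N₂ departs as an exceptionally stable neutral molecule
F⁻: pKₐ(HF) ≈ 3.2 — small and strongly basic; the poor halide leaving group
CH₃O⁻: pKₐ(CH₃OH) ≈ 15.5 — strong base; alkoxides do not leave unassisted
CH₃⁻: pKₐ(CH₄) ≈ 48
The question asks for worst first, so the sequence is read in increasing leaving-group ability.

CH₃⁻ < CH₃O⁻ < F⁻ < N₂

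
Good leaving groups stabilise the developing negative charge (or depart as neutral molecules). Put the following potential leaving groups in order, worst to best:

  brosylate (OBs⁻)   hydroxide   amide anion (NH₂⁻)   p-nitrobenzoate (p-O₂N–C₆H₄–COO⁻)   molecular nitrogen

amide anion (NH₂⁻) < hydroxide < p-nitrobenzoate (p-O₂N–C₆H₄–COO⁻) < brosylate (OBs⁻) < molecular nitrogen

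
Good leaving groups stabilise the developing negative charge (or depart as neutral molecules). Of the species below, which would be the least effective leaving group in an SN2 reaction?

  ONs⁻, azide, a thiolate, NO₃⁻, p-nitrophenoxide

a thiolate

The more stable X⁻ (or X) is on its own — i.e. the weaker a base it is — the better a leaving group it makes.
ONs⁻: pKₐ(p-O₂NC₆H₄SO₃H) ≈ -3.5
NO₃⁻: pKₐ(HNO₃) ≈ -1.3
azide: pKₐ(HN₃) ≈ 4.7
p-nitrophenoxide: pKₐ(p-nitrophenol) ≈ 7.2
a thiolate: pKₐ(RSH (a thiol)) ≈ 10.5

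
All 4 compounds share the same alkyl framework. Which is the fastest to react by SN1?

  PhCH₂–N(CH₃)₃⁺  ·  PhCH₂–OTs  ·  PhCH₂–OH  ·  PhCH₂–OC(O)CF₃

The skeletons are identical, so relative rate is governed entirely by leaving-group ability.
The more stable X⁻ (or X) is on its own — i.e. the weaker a base it is — the better a leaving group it makes.
PhCH₂–OTs loses OTs⁻: pKₐ(p-CH₃C₆H₄SO₃H (TsOH)) ≈ -2.8
PhCH₂–OC(O)CF₃ loses CF₃COO⁻: pKₐ(CF₃COOH) ≈ 0.2
PhCH₂–N(CH₃)₃⁺ loses NR'₃: pKₐ(R'₃NH⁺) ≈ 10.7
PhCH₂–OH loses OH⁻: pKₐ(H₂O) ≈ 15.7

PhCH₂–OTs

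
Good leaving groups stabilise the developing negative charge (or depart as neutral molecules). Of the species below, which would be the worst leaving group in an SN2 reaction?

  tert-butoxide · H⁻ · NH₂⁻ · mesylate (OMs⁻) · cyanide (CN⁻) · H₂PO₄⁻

Rank by basicity of the departing species: weakest base leaves most easily.
mesylate (OMs⁻): pKₐ(CH₃SO₃H (MsOH)) ≈ -1.9
H₂PO₄⁻: pKₐ(H₃PO₄) ≈ 2.1
cyanide (CN⁻): pKₐ(HCN) ≈ 9.2
tert-butoxide: pKₐ(t-BuOH) ≈ 18
H⁻: pKₐ(H₂) ≈ 36
NH₂⁻: pKₐ(NH₃) ≈ 38

NH₂⁻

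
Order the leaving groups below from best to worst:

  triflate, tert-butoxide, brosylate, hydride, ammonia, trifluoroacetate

Leaving-group ability tracks the stability of the departed species; conjugate-acid pKₐ is the usual yardstick (lower pKₐ → better LG).
triflate: pKₐ(CF₃SO₃H (triflic acid)) ≈ -14
brosylate: pKₐ(p-BrC₆H₄SO₃H) ≈ -2.8
trifluoroacetate: pKₐ(CF₃COOH) ≈ 0.2 — strongly electron-withdrawing CF₃ stabilises the carboxylate
ammonia: pKₐ(NH₄⁺) ≈ 9.2
tert-butoxide: pKₐ(t-BuOH) ≈ 18 — bulky, strongly basic alkoxide
hydride: pKₐ(H₂) ≈ 36 — extremely strong base; leaves only in special hydride-transfer contexts

triflate > brosylate > trifluoroacetate > ammonia > tert-butoxide > hydride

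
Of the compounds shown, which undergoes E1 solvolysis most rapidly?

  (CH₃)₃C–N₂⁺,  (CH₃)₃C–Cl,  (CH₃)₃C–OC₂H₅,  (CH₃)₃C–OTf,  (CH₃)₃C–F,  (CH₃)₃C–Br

(CH₃)₃C–N₂⁺

With the same alkyl group throughout, only the leaving group differentiates the rates.
A good leaving group is a weak base: the lower the pKₐ of its conjugate acid, the more readily it departs.
(CH₃)₃C–N₂⁺ loses N₂: no meaningful conjugate acid; N₂ departs as an exceptionally stable neutral molecule
(CH₃)₃C–OTf loses OTf⁻: pKₐ(CF₃SO₃H (triflic acid)) ≈ -14
(CH₃)₃C–Br loses Br⁻: pKₐ(HBr) ≈ -9
(CH₃)₃C–Cl loses Cl⁻: pKₐ(HCl) ≈ -7
(CH₃)₃C–F loses F⁻: pKₐ(HF) ≈ 3.2
(CH₃)₃C–OC₂H₅ loses CH₃CH₂O⁻: pKₐ(CH₃CH₂OH) ≈ 16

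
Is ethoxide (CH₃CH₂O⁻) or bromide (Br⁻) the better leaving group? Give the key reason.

bromide (Br⁻)

bromide (Br⁻) is the better leaving group.
pKₐ(HBr) ≈ -9 versus pKₐ(CH₃CH₂OH) ≈ 16: bromide (Br⁻) is the much weaker base.
Weak base; good leaving group.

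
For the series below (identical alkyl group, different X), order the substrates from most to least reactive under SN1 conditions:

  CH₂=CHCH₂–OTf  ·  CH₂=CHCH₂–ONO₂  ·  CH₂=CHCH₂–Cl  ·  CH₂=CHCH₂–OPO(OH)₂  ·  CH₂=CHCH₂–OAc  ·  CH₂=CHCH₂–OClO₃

Same R in every case — rank the leaving groups.
Rank by basicity of the departing species: weakest base leaves most easily.
CH₂=CHCH₂–OTf loses OTf⁻: pKₐ(CF₃SO₃H (triflic acid)) ≈ -14
CH₂=CHCH₂–OClO₃ loses ClO₄⁻: pKₐ(HClO₄) ≈ -10
CH₂=CHCH₂–Cl loses Cl⁻: pKₐ(HCl) ≈ -7
CH₂=CHCH₂–ONO₂ loses NO₃⁻: pKₐ(HNO₃) ≈ -1.3
CH₂=CHCH₂–OPO(OH)₂ loses H₂PO₄⁻: pKₐ(H₃PO₄) ≈ 2.1
CH₂=CHCH₂–OAc loses AcO⁻: pKₐ(CH₃COOH) ≈ 4.8

CH₂=CHCH₂–OTf > CH₂=CHCH₂–OClO₃ > CH₂=CHCH₂–Cl > CH₂=CHCH₂–ONO₂ > CH₂=CHCH₂–OPO(OH)₂ > CH₂=CHCH₂–OAc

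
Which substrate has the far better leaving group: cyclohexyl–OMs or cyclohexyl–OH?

cyclohexyl–OMs

From cyclohexyl–OH the departing group would be OH⁻ (pKₐ(H₂O) ≈ 15.7). Strong base; essentially never leaves without prior activation.
From cyclohexyl–OMs the leaving group is OMs⁻ (pKₐ(CH₃SO₃H (MsOH)) ≈ -1.9). Resonance-delocalised alkanesulfonate.
(In practice cyclohexyl–OMs is made from cyclohexyl–OH by treatment with MsCl / Et₃N, converting the hydroxyl into a mesylate.)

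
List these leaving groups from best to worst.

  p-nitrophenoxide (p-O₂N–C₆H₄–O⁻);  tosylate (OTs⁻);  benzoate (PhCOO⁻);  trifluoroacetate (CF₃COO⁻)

tosylate (OTs⁻) > trifluoroacetate (CF₃COO⁻) > benzoate (PhCOO⁻) > p-nitrophenoxide (p-O₂N–C₆H₄–O⁻)

The more stable X⁻ (or X) is on its own — i.e. the weaker a base it is — the better a leaving group it makes.
tosylate (OTs⁻): pKₐ(p-CH₃C₆H₄SO₃H (TsOH)) ≈ -2.8
trifluoroacetate (CF₃COO⁻): pKₐ(CF₃COOH) ≈ 0.2 — strongly electron-withdrawing CF₃ stabilises the carboxylate
benzoate (PhCOO⁻): pKₐ(C₆H₅COOH) ≈ 4.2 — aryl carboxylate
p-nitrophenoxide (p-O₂N–C₆H₄–O⁻): pKₐ(p-nitrophenol) ≈ 7.2 — nitro group delocalises the charge; the classic chromogenic LG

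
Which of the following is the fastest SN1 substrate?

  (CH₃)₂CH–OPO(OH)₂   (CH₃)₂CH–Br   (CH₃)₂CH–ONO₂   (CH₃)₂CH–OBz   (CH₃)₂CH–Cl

(CH₃)₂CH–Br

Same R in every case — rank the leaving groups.
Rank by basicity of the departing species: weakest base leaves most easily.
(CH₃)₂CH–Br loses Br⁻: pKₐ(HBr) ≈ -9
(CH₃)₂CH–Cl loses Cl⁻: pKₐ(HCl) ≈ -7
(CH₃)₂CH–ONO₂ loses NO₃⁻: pKₐ(HNO₃) ≈ -1.3
(CH₃)₂CH–OPO(OH)₂ loses H₂PO₄⁻: pKₐ(H₃PO₄) ≈ 2.1
(CH₃)₂CH–OBz loses PhCOO⁻: pKₐ(C₆H₅COOH) ≈ 4.2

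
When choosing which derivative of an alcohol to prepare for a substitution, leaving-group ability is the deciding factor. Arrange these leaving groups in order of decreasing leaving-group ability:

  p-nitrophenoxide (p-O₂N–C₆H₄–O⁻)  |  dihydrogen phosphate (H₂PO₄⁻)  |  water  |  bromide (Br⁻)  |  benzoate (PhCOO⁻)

The more stable X⁻ (or X) is on its own — i.e. the weaker a base it is — the better a leaving group it makes.
bromide (Br⁻): pKₐ(HBr) ≈ -9
water: pKₐ(H₃O⁺) ≈ -1.7
dihydrogen phosphate (H₂PO₄⁻): pKₐ(H₃PO₄) ≈ 2.1
benzoate (PhCOO⁻): pKₐ(C₆H₅COOH) ≈ 4.2
p-nitrophenoxide (p-O₂N–C₆H₄–O⁻): pKₐ(p-nitrophenol) ≈ 7.2

bromide (Br⁻) > water > dihydrogen phosphate (H₂PO₄⁻) > benzoate (PhCOO⁻) > p-nitrophenoxide (p-O₂N–C₆H₄–O⁻)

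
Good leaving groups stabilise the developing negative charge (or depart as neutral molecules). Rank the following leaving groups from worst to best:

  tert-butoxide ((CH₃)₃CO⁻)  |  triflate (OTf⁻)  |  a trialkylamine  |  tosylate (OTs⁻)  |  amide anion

amide anion < tert-butoxide ((CH₃)₃CO⁻) < a trialkylamine < tosylate (OTs⁻) < triflate (OTf⁻)

Leaving-group ability tracks the stability of the departed species; conjugate-acid pKₐ is the usual yardstick (lower pKₐ → better LG).
triflate (OTf⁻): pKₐ(CF₃SO₃H (triflic acid)) ≈ -14
tosylate (OTs⁻): pKₐ(p-CH₃C₆H₄SO₃H (TsOH)) ≈ -2.8
a trialkylamine: pKₐ(R'₃NH⁺) ≈ 10.7
tert-butoxide ((CH₃)₃CO⁻): pKₐ(t-BuOH) ≈ 18
amide anion: pKₐ(NH₃) ≈ 38
The question asks for worst first, so the sequence is read in increasing leaving-group ability.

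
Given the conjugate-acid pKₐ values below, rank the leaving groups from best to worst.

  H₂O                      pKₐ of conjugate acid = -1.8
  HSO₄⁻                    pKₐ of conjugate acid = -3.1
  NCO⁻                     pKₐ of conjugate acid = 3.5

HSO₄⁻ > H₂O > NCO⁻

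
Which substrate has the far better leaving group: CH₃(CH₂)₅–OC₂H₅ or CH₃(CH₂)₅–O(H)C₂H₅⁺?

From CH₃(CH₂)₅–OC₂H₅ the departing group would be CH₃CH₂O⁻ (pKₐ(CH₃CH₂OH) ≈ 16). Strong base; alkoxides do not leave unassisted.
From CH₃(CH₂)₅–O(H)C₂H₅⁺ the leaving group is R'OH (pKₐ(R'OH₂⁺) ≈ -2.4). Neutral; leaves from a protonated ether (an oxonium ion, R–O(H)R'⁺).
(In practice CH₃(CH₂)₅–O(H)C₂H₅⁺ is made from CH₃(CH₂)₅–OC₂H₅ by protonation with concentrated HBr, allowing neutral ethanol, rather than ethoxide, to depart.)

CH₃(CH₂)₅–O(H)C₂H₅⁺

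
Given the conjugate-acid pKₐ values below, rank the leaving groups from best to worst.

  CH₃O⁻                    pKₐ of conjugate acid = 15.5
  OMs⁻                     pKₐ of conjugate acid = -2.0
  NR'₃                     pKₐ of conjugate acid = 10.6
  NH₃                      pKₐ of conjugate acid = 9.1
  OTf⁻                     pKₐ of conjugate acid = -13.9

OTf⁻ > OMs⁻ > NH₃ > NR'₃ > CH₃O⁻

Lower conjugate-acid pKₐ ⇒ weaker base ⇒ better leaving group.
Sorting by the given values: OTf⁻ (-13.9), OMs⁻ (-2.0), NH₃ (9.1), NR'₃ (10.6), CH₃O⁻ (15.5).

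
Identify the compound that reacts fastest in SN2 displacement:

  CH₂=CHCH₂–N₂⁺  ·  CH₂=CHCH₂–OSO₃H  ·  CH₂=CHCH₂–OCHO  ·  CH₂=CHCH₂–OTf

CH₂=CHCH₂–N₂⁺

With the same alkyl group throughout, only the leaving group differentiates the rates.
The more stable X⁻ (or X) is on its own — i.e. the weaker a base it is — the better a leaving group it makes.
CH₂=CHCH₂–N₂⁺ loses N₂: no meaningful conjugate acid; N₂ departs as an exceptionally stable neutral molecule
CH₂=CHCH₂–OTf loses OTf⁻: pKₐ(CF₃SO₃H (triflic acid)) ≈ -14
CH₂=CHCH₂–OSO₃H loses HSO₄⁻: pKₐ(H₂SO₄) ≈ -3
CH₂=CHCH₂–OCHO loses HCOO⁻: pKₐ(HCOOH) ≈ 3.8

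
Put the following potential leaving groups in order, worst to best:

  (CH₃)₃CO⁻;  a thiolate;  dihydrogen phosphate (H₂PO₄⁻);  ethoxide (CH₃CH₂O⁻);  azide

The more stable X⁻ (or X) is on its own — i.e. the weaker a base it is — the better a leaving group it makes.
dihydrogen phosphate (H₂PO₄⁻): pKₐ(H₃PO₄) ≈ 2.1 — moderate base; biological leaving group after further activation
azide: pKₐ(HN₃) ≈ 4.7 — linear, resonance-stabilised
a thiolate: pKₐ(RSH (a thiol)) ≈ 10.5
ethoxide (CH₃CH₂O⁻): pKₐ(CH₃CH₂OH) ≈ 16 — strong base; alkoxides do not leave unassisted
(CH₃)₃CO⁻: pKₐ(t-BuOH) ≈ 18 — bulky, strongly basic alkoxide
The question asks for worst first, so the sequence is read in increasing leaving-group ability.

(CH₃)₃CO⁻ < ethoxide (CH₃CH₂O⁻) < a thiolate < azide < dihydrogen phosphate (H₂PO₄⁻)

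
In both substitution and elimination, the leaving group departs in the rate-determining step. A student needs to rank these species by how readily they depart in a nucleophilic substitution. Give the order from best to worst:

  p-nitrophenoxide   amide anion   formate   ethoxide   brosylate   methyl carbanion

The more stable X⁻ (or X) is on its own — i.e. the weaker a base it is — the better a leaving group it makes.
brosylate: pKₐ(p-BrC₆H₄SO₃H) ≈ -2.8
formate: pKₐ(HCOOH) ≈ 3.8
p-nitrophenoxide: pKₐ(p-nitrophenol) ≈ 7.2
ethoxide: pKₐ(CH₃CH₂OH) ≈ 16
amide anion: pKₐ(NH₃) ≈ 38
methyl carbanion: pKₐ(CH₄) ≈ 48

brosylate > formate > p-nitrophenoxide > ethoxide > amide anion > methyl carbanion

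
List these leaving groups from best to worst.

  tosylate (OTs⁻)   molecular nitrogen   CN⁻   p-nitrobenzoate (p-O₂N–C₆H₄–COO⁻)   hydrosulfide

molecular nitrogen > tosylate (OTs⁻) > p-nitrobenzoate (p-O₂N–C₆H₄–COO⁻) > hydrosulfide > CN⁻

Leaving-group ability tracks the stability of the departed species; conjugate-acid pKₐ is the usual yardstick (lower pKₐ → better LG).
molecular nitrogen: no meaningful conjugate acid; N₂ departs as an exceptionally stable neutral molecule
tosylate (OTs⁻): pKₐ(p-CH₃C₆H₄SO₃H (TsOH)) ≈ -2.8
p-nitrobenzoate (p-O₂N–C₆H₄–COO⁻): pKₐ(p-nitrobenzoic acid) ≈ 3.4
hydrosulfide: pKₐ(H₂S) ≈ 7
CN⁻: pKₐ(HCN) ≈ 9.2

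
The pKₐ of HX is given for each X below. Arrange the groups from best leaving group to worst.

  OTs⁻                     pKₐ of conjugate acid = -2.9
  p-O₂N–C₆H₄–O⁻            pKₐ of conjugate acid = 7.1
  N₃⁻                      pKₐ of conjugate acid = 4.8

Lower conjugate-acid pKₐ ⇒ weaker base ⇒ better leaving group.
Sorting by the given values: OTs⁻ (-2.9), N₃⁻ (4.8), p-O₂N–C₆H₄–O⁻ (7.1).

OTs⁻ > N₃⁻ > p-O₂N–C₆H₄–O⁻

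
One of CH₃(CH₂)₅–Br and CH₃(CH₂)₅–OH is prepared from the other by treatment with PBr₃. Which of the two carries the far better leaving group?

CH₃(CH₂)₅–Br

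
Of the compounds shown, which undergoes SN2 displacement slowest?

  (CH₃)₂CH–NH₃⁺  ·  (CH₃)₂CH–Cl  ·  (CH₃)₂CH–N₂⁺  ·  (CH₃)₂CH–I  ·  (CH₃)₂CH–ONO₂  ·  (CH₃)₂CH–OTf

(CH₃)₂CH–NH₃⁺

With the same alkyl group throughout, only the leaving group differentiates the rates.
A good leaving group is a weak base: the lower the pKₐ of its conjugate acid, the more readily it departs.
(CH₃)₂CH–N₂⁺ loses N₂: no meaningful conjugate acid; N₂ departs as an exceptionally stable neutral molecule
(CH₃)₂CH–OTf loses OTf⁻: pKₐ(CF₃SO₃H (triflic acid)) ≈ -14
(CH₃)₂CH–I loses I⁻: pKₐ(HI) ≈ -10
(CH₃)₂CH–Cl loses Cl⁻: pKₐ(HCl) ≈ -7
(CH₃)₂CH–ONO₂ loses NO₃⁻: pKₐ(HNO₃) ≈ -1.3
(CH₃)₂CH–NH₃⁺ loses NH₃: pKₐ(NH₄⁺) ≈ 9.2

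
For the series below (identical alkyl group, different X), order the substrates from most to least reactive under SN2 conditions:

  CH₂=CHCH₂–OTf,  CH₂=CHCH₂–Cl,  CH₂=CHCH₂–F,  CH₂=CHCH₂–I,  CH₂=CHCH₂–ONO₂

With the same alkyl group throughout, only the leaving group differentiates the rates.
Leaving-group ability tracks the stability of the departed species; conjugate-acid pKₐ is the usual yardstick (lower pKₐ → better LG).
CH₂=CHCH₂–OTf loses OTf⁻: pKₐ(CF₃SO₃H (triflic acid)) ≈ -14
CH₂=CHCH₂–I loses I⁻: pKₐ(HI) ≈ -10
CH₂=CHCH₂–Cl loses Cl⁻: pKₐ(HCl) ≈ -7
CH₂=CHCH₂–ONO₂ loses NO₃⁻: pKₐ(HNO₃) ≈ -1.3
CH₂=CHCH₂–F loses F⁻: pKₐ(HF) ≈ 3.2

CH₂=CHCH₂–OTf > CH₂=CHCH₂–I > CH₂=CHCH₂–Cl > CH₂=CHCH₂–ONO₂ > CH₂=CHCH₂–F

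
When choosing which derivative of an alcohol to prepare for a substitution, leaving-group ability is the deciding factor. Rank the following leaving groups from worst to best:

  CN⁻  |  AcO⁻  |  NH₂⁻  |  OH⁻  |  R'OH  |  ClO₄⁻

The more stable X⁻ (or X) is on its own — i.e. the weaker a base it is — the better a leaving group it makes.
ClO₄⁻: pKₐ(HClO₄) ≈ -10 — extremely weak base; rarely used for safety reasons
R'OH: pKₐ(R'OH₂⁺) ≈ -2.4 — neutral; leaves from a protonated ether (an oxonium ion, R–O(H)R'⁺)
AcO⁻: pKₐ(CH₃COOH) ≈ 4.8 — resonance-stabilised but still a weak base
CN⁻: pKₐ(HCN) ≈ 9.2 — sp carbon stabilises the charge somewhat, but still a poor LG
OH⁻: pKₐ(H₂O) ≈ 15.7 — strong base; essentially never leaves without prior activation
NH₂⁻: pKₐ(NH₃) ≈ 38
Listed from poorest to best leaving group as asked.

NH₂⁻ < OH⁻ < CN⁻ < AcO⁻ < R'OH < ClO₄⁻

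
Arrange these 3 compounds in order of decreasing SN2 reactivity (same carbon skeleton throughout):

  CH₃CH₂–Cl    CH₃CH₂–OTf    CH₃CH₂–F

The skeletons are identical, so relative rate is governed entirely by leaving-group ability.
The more stable X⁻ (or X) is on its own — i.e. the weaker a base it is — the better a leaving group it makes.
CH₃CH₂–OTf loses OTf⁻: pKₐ(CF₃SO₃H (triflic acid)) ≈ -14
CH₃CH₂–Cl loses Cl⁻: pKₐ(HCl) ≈ -7
CH₃CH₂–F loses F⁻: pKₐ(HF) ≈ 3.2

CH₃CH₂–OTf > CH₃CH₂–Cl > CH₃CH₂–F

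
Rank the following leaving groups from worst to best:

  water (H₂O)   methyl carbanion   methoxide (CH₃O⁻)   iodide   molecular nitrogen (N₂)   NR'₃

methyl carbanion < methoxide (CH₃O⁻) < NR'₃ < water (H₂O) < iodide < molecular nitrogen (N₂)

A good leaving group is a weak base: the lower the pKₐ of its conjugate acid, the more readily it departs.
molecular nitrogen (N₂): no meaningful conjugate acid; N₂ departs as an exceptionally stable neutral molecule
iodide: pKₐ(HI) ≈ -10 — large, highly polarisable; very weak base
water (H₂O): pKₐ(H₃O⁺) ≈ -1.7 — neutral; leaves from a protonated alcohol (R–OH₂⁺)
NR'₃: pKₐ(R'₃NH⁺) ≈ 10.7
methoxide (CH₃O⁻): pKₐ(CH₃OH) ≈ 15.5
methyl carbanion: pKₐ(CH₄) ≈ 48 — unstabilised carbanion; the worst conceivable leaving group
Reversing gives the worst-to-best order requested.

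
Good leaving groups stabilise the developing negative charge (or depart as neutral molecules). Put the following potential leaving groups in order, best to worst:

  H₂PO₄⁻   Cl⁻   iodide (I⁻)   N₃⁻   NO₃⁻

iodide (I⁻) > Cl⁻ > NO₃⁻ > H₂PO₄⁻ > N₃⁻

Rank by basicity of the departing species: weakest base leaves most easily.
iodide (I⁻): pKₐ(HI) ≈ -10 — large, highly polarisable; very weak base
Cl⁻: pKₐ(HCl) ≈ -7
NO₃⁻: pKₐ(HNO₃) ≈ -1.3 — resonance-delocalised over three oxygens
H₂PO₄⁻: pKₐ(H₃PO₄) ≈ 2.1 — moderate base; biological leaving group after further activation
N₃⁻: pKₐ(HN₃) ≈ 4.7 — linear, resonance-stabilised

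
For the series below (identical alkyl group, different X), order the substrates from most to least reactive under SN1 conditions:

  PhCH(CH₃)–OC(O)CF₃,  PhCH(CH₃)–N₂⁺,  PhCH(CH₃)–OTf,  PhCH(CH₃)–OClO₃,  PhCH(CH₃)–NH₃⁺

PhCH(CH₃)–N₂⁺ > PhCH(CH₃)–OTf > PhCH(CH₃)–OClO₃ > PhCH(CH₃)–OC(O)CF₃ > PhCH(CH₃)–NH₃⁺

With the same alkyl group throughout, only the leaving group differentiates the rates.
Rank by basicity of the departing species: weakest base leaves most easily.
PhCH(CH₃)–N₂⁺ loses N₂: no meaningful conjugate acid; N₂ departs as an exceptionally stable neutral molecule
PhCH(CH₃)–OTf loses OTf⁻: pKₐ(CF₃SO₃H (triflic acid)) ≈ -14
PhCH(CH₃)–OClO₃ loses ClO₄⁻: pKₐ(HClO₄) ≈ -10
PhCH(CH₃)–OC(O)CF₃ loses CF₃COO⁻: pKₐ(CF₃COOH) ≈ 0.2
PhCH(CH₃)–NH₃⁺ loses NH₃: pKₐ(NH₄⁺) ≈ 9.2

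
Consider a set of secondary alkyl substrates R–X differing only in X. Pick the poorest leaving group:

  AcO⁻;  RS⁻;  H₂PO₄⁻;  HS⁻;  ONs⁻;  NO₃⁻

RS⁻

A good leaving group is a weak base: the lower the pKₐ of its conjugate acid, the more readily it departs.
ONs⁻: pKₐ(p-O₂NC₆H₄SO₃H) ≈ -3.5
NO₃⁻: pKₐ(HNO₃) ≈ -1.3
H₂PO₄⁻: pKₐ(H₃PO₄) ≈ 2.1
AcO⁻: pKₐ(CH₃COOH) ≈ 4.8
HS⁻: pKₐ(H₂S) ≈ 7
RS⁻: pKₐ(RSH (a thiol)) ≈ 10.5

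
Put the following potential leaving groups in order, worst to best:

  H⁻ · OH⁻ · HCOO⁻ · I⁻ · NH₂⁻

NH₂⁻ < H⁻ < OH⁻ < HCOO⁻ < I⁻

A good leaving group is a weak base: the lower the pKₐ of its conjugate acid, the more readily it departs.
I⁻: pKₐ(HI) ≈ -10
HCOO⁻: pKₐ(HCOOH) ≈ 3.8
OH⁻: pKₐ(H₂O) ≈ 15.7
H⁻: pKₐ(H₂) ≈ 36
NH₂⁻: pKₐ(NH₃) ≈ 38
The question asks for worst first, so the sequence is read in increasing leaving-group ability.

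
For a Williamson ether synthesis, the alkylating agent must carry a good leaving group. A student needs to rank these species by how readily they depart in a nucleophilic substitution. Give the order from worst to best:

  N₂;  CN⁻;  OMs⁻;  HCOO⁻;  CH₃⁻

CH₃⁻ < CN⁻ < HCOO⁻ < OMs⁻ < N₂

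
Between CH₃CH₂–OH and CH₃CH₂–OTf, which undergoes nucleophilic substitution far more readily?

From CH₃CH₂–OH the departing group would be OH⁻ (pKₐ(H₂O) ≈ 15.7). Strong base; essentially never leaves without prior activation.
From CH₃CH₂–OTf the leaving group is OTf⁻ (pKₐ(CF₃SO₃H (triflic acid)) ≈ -14). Charge spread over three oxygens and a CF₃ group; the premier leaving group in synthesis.
(In practice CH₃CH₂–OTf is made from CH₃CH₂–OH by treatment with Tf₂O / 2,6-lutidine, converting the hydroxyl into a triflate.)

CH₃CH₂–OTf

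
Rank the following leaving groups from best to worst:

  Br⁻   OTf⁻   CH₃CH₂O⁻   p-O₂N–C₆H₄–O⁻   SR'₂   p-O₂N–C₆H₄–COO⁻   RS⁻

OTf⁻ > Br⁻ > SR'₂ > p-O₂N–C₆H₄–COO⁻ > p-O₂N–C₆H₄–O⁻ > RS⁻ > CH₃CH₂O⁻

Leaving-group ability tracks the stability of the departed species; conjugate-acid pKₐ is the usual yardstick (lower pKₐ → better LG).
OTf⁻: pKₐ(CF₃SO₃H (triflic acid)) ≈ -14
Br⁻: pKₐ(HBr) ≈ -9
SR'₂: pKₐ(R'₂SH⁺) ≈ -7
p-O₂N–C₆H₄–COO⁻: pKₐ(p-nitrobenzoic acid) ≈ 3.4 — electron-withdrawing nitro group stabilises the carboxylate
p-O₂N–C₆H₄–O⁻: pKₐ(p-nitrophenol) ≈ 7.2
RS⁻: pKₐ(RSH (a thiol)) ≈ 10.5
CH₃CH₂O⁻: pKₐ(CH₃CH₂OH) ≈ 16 — strong base; alkoxides do not leave unassisted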